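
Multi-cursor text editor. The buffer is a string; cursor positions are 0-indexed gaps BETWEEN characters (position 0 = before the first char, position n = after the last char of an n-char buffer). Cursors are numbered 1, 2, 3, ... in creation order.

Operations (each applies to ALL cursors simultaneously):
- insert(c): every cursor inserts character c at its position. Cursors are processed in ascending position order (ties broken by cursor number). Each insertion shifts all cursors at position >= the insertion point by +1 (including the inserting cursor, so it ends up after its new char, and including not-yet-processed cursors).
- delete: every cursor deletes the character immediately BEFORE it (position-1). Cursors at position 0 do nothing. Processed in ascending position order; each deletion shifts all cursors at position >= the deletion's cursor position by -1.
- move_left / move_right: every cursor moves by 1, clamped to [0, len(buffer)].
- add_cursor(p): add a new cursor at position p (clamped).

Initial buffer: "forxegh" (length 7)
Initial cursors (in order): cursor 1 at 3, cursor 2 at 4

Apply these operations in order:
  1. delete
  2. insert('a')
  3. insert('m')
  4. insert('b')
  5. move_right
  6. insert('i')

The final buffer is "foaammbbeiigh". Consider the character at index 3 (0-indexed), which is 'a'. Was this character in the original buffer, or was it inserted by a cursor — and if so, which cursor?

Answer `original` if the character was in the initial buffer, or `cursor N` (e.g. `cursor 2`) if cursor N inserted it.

Answer: cursor 2

Derivation:
After op 1 (delete): buffer="foegh" (len 5), cursors c1@2 c2@2, authorship .....
After op 2 (insert('a')): buffer="foaaegh" (len 7), cursors c1@4 c2@4, authorship ..12...
After op 3 (insert('m')): buffer="foaammegh" (len 9), cursors c1@6 c2@6, authorship ..1212...
After op 4 (insert('b')): buffer="foaammbbegh" (len 11), cursors c1@8 c2@8, authorship ..121212...
After op 5 (move_right): buffer="foaammbbegh" (len 11), cursors c1@9 c2@9, authorship ..121212...
After op 6 (insert('i')): buffer="foaammbbeiigh" (len 13), cursors c1@11 c2@11, authorship ..121212.12..
Authorship (.=original, N=cursor N): . . 1 2 1 2 1 2 . 1 2 . .
Index 3: author = 2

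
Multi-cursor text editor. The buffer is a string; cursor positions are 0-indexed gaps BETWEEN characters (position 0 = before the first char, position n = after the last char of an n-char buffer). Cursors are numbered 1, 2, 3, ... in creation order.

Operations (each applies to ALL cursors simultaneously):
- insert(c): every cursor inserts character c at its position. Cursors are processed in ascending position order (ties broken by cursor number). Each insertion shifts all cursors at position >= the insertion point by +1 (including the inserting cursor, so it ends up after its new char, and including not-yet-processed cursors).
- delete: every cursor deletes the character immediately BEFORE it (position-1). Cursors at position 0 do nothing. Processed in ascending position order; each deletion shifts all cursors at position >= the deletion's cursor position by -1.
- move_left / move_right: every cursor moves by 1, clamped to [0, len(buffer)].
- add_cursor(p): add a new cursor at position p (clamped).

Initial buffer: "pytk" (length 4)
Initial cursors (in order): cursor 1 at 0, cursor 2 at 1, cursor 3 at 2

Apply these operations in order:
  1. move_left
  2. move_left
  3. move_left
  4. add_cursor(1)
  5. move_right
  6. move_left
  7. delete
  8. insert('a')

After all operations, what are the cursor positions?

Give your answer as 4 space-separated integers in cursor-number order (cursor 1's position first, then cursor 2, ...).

Answer: 4 4 4 4

Derivation:
After op 1 (move_left): buffer="pytk" (len 4), cursors c1@0 c2@0 c3@1, authorship ....
After op 2 (move_left): buffer="pytk" (len 4), cursors c1@0 c2@0 c3@0, authorship ....
After op 3 (move_left): buffer="pytk" (len 4), cursors c1@0 c2@0 c3@0, authorship ....
After op 4 (add_cursor(1)): buffer="pytk" (len 4), cursors c1@0 c2@0 c3@0 c4@1, authorship ....
After op 5 (move_right): buffer="pytk" (len 4), cursors c1@1 c2@1 c3@1 c4@2, authorship ....
After op 6 (move_left): buffer="pytk" (len 4), cursors c1@0 c2@0 c3@0 c4@1, authorship ....
After op 7 (delete): buffer="ytk" (len 3), cursors c1@0 c2@0 c3@0 c4@0, authorship ...
After op 8 (insert('a')): buffer="aaaaytk" (len 7), cursors c1@4 c2@4 c3@4 c4@4, authorship 1234...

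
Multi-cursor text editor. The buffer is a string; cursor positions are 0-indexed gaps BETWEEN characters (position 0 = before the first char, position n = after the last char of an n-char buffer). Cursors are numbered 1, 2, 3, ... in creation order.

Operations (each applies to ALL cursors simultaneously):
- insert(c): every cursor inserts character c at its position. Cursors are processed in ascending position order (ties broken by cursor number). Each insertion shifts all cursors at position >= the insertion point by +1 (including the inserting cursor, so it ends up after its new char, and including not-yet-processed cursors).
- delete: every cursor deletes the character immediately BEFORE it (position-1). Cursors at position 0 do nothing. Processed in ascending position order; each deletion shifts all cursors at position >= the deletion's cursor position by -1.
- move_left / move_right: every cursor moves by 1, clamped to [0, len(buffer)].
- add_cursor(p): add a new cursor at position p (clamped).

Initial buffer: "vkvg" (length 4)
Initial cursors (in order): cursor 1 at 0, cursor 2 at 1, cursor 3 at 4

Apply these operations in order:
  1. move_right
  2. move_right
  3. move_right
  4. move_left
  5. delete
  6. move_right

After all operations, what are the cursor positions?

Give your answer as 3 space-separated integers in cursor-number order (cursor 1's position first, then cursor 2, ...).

Answer: 1 1 1

Derivation:
After op 1 (move_right): buffer="vkvg" (len 4), cursors c1@1 c2@2 c3@4, authorship ....
After op 2 (move_right): buffer="vkvg" (len 4), cursors c1@2 c2@3 c3@4, authorship ....
After op 3 (move_right): buffer="vkvg" (len 4), cursors c1@3 c2@4 c3@4, authorship ....
After op 4 (move_left): buffer="vkvg" (len 4), cursors c1@2 c2@3 c3@3, authorship ....
After op 5 (delete): buffer="g" (len 1), cursors c1@0 c2@0 c3@0, authorship .
After op 6 (move_right): buffer="g" (len 1), cursors c1@1 c2@1 c3@1, authorship .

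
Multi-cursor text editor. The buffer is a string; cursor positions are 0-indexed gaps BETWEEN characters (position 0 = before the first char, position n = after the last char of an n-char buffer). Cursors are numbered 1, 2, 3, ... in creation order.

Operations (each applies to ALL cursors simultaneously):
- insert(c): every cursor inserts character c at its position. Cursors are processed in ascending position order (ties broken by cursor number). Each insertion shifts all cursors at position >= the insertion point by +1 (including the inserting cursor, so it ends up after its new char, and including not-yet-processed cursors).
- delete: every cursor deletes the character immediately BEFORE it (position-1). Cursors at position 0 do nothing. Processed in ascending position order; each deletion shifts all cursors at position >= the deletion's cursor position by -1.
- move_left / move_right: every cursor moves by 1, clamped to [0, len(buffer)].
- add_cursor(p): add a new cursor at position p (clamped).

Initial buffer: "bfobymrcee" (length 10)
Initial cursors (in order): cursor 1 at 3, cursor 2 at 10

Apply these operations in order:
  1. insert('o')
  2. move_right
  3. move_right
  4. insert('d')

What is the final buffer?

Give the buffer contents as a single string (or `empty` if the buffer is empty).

Answer: bfoobydmrceeod

Derivation:
After op 1 (insert('o')): buffer="bfoobymrceeo" (len 12), cursors c1@4 c2@12, authorship ...1.......2
After op 2 (move_right): buffer="bfoobymrceeo" (len 12), cursors c1@5 c2@12, authorship ...1.......2
After op 3 (move_right): buffer="bfoobymrceeo" (len 12), cursors c1@6 c2@12, authorship ...1.......2
After op 4 (insert('d')): buffer="bfoobydmrceeod" (len 14), cursors c1@7 c2@14, authorship ...1..1.....22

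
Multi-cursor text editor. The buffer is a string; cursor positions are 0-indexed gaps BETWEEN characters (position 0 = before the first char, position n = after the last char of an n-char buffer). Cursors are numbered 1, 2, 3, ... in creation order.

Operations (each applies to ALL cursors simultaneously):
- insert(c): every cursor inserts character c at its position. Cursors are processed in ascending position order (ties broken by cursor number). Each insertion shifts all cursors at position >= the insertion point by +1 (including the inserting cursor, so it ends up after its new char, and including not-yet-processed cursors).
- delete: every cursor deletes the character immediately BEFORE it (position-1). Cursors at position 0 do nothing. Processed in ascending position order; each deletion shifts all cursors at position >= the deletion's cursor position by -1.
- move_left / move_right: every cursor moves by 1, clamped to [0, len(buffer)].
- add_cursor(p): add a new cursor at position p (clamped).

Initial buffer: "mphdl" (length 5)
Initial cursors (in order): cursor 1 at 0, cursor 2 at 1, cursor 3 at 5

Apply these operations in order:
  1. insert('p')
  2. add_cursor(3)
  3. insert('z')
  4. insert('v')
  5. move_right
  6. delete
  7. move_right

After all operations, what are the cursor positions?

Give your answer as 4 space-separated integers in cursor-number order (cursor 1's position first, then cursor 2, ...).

Answer: 4 8 12 8

Derivation:
After op 1 (insert('p')): buffer="pmpphdlp" (len 8), cursors c1@1 c2@3 c3@8, authorship 1.2....3
After op 2 (add_cursor(3)): buffer="pmpphdlp" (len 8), cursors c1@1 c2@3 c4@3 c3@8, authorship 1.2....3
After op 3 (insert('z')): buffer="pzmpzzphdlpz" (len 12), cursors c1@2 c2@6 c4@6 c3@12, authorship 11.224....33
After op 4 (insert('v')): buffer="pzvmpzzvvphdlpzv" (len 16), cursors c1@3 c2@9 c4@9 c3@16, authorship 111.22424....333
After op 5 (move_right): buffer="pzvmpzzvvphdlpzv" (len 16), cursors c1@4 c2@10 c4@10 c3@16, authorship 111.22424....333
After op 6 (delete): buffer="pzvpzzvhdlpz" (len 12), cursors c1@3 c2@7 c4@7 c3@12, authorship 1112242...33
After op 7 (move_right): buffer="pzvpzzvhdlpz" (len 12), cursors c1@4 c2@8 c4@8 c3@12, authorship 1112242...33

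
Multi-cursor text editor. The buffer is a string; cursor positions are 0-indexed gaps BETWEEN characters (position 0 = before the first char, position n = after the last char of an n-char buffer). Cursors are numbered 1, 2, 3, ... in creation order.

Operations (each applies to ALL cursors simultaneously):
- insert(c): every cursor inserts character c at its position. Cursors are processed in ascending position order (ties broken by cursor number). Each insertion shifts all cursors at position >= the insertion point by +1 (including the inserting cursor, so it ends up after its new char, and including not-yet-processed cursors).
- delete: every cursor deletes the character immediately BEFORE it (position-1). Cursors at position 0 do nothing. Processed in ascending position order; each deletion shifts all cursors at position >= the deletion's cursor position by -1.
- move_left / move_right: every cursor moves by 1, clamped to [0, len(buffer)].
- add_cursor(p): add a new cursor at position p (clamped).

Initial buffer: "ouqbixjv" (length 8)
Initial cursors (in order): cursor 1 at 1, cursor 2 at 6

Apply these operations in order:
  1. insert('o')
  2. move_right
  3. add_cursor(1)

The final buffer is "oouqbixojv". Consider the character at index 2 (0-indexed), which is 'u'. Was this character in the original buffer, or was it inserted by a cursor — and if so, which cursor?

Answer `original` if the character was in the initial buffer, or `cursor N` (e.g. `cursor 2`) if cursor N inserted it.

Answer: original

Derivation:
After op 1 (insert('o')): buffer="oouqbixojv" (len 10), cursors c1@2 c2@8, authorship .1.....2..
After op 2 (move_right): buffer="oouqbixojv" (len 10), cursors c1@3 c2@9, authorship .1.....2..
After op 3 (add_cursor(1)): buffer="oouqbixojv" (len 10), cursors c3@1 c1@3 c2@9, authorship .1.....2..
Authorship (.=original, N=cursor N): . 1 . . . . . 2 . .
Index 2: author = original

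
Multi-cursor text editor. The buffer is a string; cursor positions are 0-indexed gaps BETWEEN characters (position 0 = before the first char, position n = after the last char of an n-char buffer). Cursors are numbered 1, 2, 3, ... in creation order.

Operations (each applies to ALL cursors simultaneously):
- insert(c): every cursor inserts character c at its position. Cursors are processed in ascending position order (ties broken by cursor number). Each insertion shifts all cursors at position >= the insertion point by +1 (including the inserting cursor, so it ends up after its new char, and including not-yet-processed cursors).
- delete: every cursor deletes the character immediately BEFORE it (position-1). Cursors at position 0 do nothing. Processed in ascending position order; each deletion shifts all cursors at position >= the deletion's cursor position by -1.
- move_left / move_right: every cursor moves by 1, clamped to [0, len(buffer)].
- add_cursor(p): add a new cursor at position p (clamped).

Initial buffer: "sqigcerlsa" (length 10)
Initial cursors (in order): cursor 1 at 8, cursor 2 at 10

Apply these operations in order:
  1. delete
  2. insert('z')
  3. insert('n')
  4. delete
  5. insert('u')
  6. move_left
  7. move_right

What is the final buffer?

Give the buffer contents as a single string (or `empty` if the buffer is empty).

After op 1 (delete): buffer="sqigcers" (len 8), cursors c1@7 c2@8, authorship ........
After op 2 (insert('z')): buffer="sqigcerzsz" (len 10), cursors c1@8 c2@10, authorship .......1.2
After op 3 (insert('n')): buffer="sqigcerznszn" (len 12), cursors c1@9 c2@12, authorship .......11.22
After op 4 (delete): buffer="sqigcerzsz" (len 10), cursors c1@8 c2@10, authorship .......1.2
After op 5 (insert('u')): buffer="sqigcerzuszu" (len 12), cursors c1@9 c2@12, authorship .......11.22
After op 6 (move_left): buffer="sqigcerzuszu" (len 12), cursors c1@8 c2@11, authorship .......11.22
After op 7 (move_right): buffer="sqigcerzuszu" (len 12), cursors c1@9 c2@12, authorship .......11.22

Answer: sqigcerzuszu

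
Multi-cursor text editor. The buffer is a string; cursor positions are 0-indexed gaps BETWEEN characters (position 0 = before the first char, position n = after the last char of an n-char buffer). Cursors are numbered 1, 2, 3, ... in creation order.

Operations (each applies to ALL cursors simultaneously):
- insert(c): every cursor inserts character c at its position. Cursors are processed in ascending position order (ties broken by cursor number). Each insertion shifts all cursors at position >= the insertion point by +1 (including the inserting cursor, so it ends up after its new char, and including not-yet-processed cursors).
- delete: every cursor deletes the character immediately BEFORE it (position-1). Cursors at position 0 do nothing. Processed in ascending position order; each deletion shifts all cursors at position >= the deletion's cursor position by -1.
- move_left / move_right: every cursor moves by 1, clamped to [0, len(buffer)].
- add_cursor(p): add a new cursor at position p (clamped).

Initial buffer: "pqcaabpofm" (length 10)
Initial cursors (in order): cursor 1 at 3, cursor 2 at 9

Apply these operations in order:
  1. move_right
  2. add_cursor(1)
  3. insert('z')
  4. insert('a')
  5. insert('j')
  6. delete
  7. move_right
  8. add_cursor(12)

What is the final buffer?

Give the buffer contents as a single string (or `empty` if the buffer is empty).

Answer: pzaqcazaabpofmza

Derivation:
After op 1 (move_right): buffer="pqcaabpofm" (len 10), cursors c1@4 c2@10, authorship ..........
After op 2 (add_cursor(1)): buffer="pqcaabpofm" (len 10), cursors c3@1 c1@4 c2@10, authorship ..........
After op 3 (insert('z')): buffer="pzqcazabpofmz" (len 13), cursors c3@2 c1@6 c2@13, authorship .3...1......2
After op 4 (insert('a')): buffer="pzaqcazaabpofmza" (len 16), cursors c3@3 c1@8 c2@16, authorship .33...11......22
After op 5 (insert('j')): buffer="pzajqcazajabpofmzaj" (len 19), cursors c3@4 c1@10 c2@19, authorship .333...111......222
After op 6 (delete): buffer="pzaqcazaabpofmza" (len 16), cursors c3@3 c1@8 c2@16, authorship .33...11......22
After op 7 (move_right): buffer="pzaqcazaabpofmza" (len 16), cursors c3@4 c1@9 c2@16, authorship .33...11......22
After op 8 (add_cursor(12)): buffer="pzaqcazaabpofmza" (len 16), cursors c3@4 c1@9 c4@12 c2@16, authorship .33...11......22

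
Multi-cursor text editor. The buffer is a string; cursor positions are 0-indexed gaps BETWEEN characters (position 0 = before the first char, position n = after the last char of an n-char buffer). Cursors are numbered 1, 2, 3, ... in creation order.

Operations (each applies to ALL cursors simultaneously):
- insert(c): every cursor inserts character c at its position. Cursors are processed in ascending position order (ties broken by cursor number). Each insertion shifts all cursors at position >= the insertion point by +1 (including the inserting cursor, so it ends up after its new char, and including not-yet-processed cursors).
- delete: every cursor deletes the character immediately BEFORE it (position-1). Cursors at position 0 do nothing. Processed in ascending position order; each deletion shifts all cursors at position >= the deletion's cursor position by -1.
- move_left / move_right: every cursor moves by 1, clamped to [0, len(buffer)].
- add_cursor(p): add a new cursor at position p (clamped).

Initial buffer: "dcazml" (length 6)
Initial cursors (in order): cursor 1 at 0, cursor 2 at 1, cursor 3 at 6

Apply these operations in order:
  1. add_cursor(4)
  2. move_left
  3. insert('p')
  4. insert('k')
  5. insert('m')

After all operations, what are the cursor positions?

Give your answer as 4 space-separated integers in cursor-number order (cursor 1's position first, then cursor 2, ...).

After op 1 (add_cursor(4)): buffer="dcazml" (len 6), cursors c1@0 c2@1 c4@4 c3@6, authorship ......
After op 2 (move_left): buffer="dcazml" (len 6), cursors c1@0 c2@0 c4@3 c3@5, authorship ......
After op 3 (insert('p')): buffer="ppdcapzmpl" (len 10), cursors c1@2 c2@2 c4@6 c3@9, authorship 12...4..3.
After op 4 (insert('k')): buffer="ppkkdcapkzmpkl" (len 14), cursors c1@4 c2@4 c4@9 c3@13, authorship 1212...44..33.
After op 5 (insert('m')): buffer="ppkkmmdcapkmzmpkml" (len 18), cursors c1@6 c2@6 c4@12 c3@17, authorship 121212...444..333.

Answer: 6 6 17 12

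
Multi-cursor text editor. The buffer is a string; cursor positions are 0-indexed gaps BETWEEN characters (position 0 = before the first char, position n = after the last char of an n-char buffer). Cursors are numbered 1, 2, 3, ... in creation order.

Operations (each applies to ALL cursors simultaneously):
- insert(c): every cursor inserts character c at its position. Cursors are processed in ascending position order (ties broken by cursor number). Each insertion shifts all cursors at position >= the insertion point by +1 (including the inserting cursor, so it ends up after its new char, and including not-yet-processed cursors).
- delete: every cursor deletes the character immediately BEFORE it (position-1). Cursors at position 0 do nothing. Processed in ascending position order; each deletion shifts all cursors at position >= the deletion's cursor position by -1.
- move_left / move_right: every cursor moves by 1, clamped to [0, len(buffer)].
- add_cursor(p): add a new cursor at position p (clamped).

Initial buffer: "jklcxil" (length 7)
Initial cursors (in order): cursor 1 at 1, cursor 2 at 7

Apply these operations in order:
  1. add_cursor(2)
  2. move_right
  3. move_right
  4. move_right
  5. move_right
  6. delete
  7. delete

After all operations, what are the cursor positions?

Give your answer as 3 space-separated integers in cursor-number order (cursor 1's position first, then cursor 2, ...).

Answer: 1 1 1

Derivation:
After op 1 (add_cursor(2)): buffer="jklcxil" (len 7), cursors c1@1 c3@2 c2@7, authorship .......
After op 2 (move_right): buffer="jklcxil" (len 7), cursors c1@2 c3@3 c2@7, authorship .......
After op 3 (move_right): buffer="jklcxil" (len 7), cursors c1@3 c3@4 c2@7, authorship .......
After op 4 (move_right): buffer="jklcxil" (len 7), cursors c1@4 c3@5 c2@7, authorship .......
After op 5 (move_right): buffer="jklcxil" (len 7), cursors c1@5 c3@6 c2@7, authorship .......
After op 6 (delete): buffer="jklc" (len 4), cursors c1@4 c2@4 c3@4, authorship ....
After op 7 (delete): buffer="j" (len 1), cursors c1@1 c2@1 c3@1, authorship .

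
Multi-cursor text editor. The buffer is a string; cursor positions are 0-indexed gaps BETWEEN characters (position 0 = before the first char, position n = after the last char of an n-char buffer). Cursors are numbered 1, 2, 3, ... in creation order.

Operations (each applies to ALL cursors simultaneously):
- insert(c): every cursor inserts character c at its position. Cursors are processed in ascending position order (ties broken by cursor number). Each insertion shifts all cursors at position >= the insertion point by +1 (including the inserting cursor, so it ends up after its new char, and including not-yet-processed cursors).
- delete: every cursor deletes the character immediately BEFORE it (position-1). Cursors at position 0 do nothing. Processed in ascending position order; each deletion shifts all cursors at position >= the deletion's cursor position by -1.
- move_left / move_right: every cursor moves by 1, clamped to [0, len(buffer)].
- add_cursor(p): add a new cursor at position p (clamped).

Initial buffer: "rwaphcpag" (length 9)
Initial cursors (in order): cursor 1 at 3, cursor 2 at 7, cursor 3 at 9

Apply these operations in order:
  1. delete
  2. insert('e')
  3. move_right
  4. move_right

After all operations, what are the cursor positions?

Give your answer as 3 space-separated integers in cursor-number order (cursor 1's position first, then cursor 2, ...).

Answer: 5 9 9

Derivation:
After op 1 (delete): buffer="rwphca" (len 6), cursors c1@2 c2@5 c3@6, authorship ......
After op 2 (insert('e')): buffer="rwephceae" (len 9), cursors c1@3 c2@7 c3@9, authorship ..1...2.3
After op 3 (move_right): buffer="rwephceae" (len 9), cursors c1@4 c2@8 c3@9, authorship ..1...2.3
After op 4 (move_right): buffer="rwephceae" (len 9), cursors c1@5 c2@9 c3@9, authorship ..1...2.3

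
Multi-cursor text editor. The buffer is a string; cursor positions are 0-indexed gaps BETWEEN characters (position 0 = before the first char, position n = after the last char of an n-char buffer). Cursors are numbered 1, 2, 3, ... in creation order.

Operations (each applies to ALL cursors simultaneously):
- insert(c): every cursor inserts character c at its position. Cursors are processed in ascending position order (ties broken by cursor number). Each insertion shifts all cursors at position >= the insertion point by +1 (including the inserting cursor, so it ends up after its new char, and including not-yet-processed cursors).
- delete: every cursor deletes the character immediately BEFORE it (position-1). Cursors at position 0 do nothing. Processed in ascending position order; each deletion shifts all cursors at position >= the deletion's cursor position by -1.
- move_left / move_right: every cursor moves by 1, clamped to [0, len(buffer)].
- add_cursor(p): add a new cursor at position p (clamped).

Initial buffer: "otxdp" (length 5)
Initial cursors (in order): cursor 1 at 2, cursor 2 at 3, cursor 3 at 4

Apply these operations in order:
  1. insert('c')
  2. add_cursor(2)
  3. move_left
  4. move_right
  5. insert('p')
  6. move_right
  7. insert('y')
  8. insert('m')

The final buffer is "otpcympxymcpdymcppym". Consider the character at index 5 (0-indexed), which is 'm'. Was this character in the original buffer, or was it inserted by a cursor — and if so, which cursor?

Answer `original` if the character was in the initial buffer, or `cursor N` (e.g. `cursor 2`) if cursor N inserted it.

After op 1 (insert('c')): buffer="otcxcdcp" (len 8), cursors c1@3 c2@5 c3@7, authorship ..1.2.3.
After op 2 (add_cursor(2)): buffer="otcxcdcp" (len 8), cursors c4@2 c1@3 c2@5 c3@7, authorship ..1.2.3.
After op 3 (move_left): buffer="otcxcdcp" (len 8), cursors c4@1 c1@2 c2@4 c3@6, authorship ..1.2.3.
After op 4 (move_right): buffer="otcxcdcp" (len 8), cursors c4@2 c1@3 c2@5 c3@7, authorship ..1.2.3.
After op 5 (insert('p')): buffer="otpcpxcpdcpp" (len 12), cursors c4@3 c1@5 c2@8 c3@11, authorship ..411.22.33.
After op 6 (move_right): buffer="otpcpxcpdcpp" (len 12), cursors c4@4 c1@6 c2@9 c3@12, authorship ..411.22.33.
After op 7 (insert('y')): buffer="otpcypxycpdycppy" (len 16), cursors c4@5 c1@8 c2@12 c3@16, authorship ..4141.122.233.3
After op 8 (insert('m')): buffer="otpcympxymcpdymcppym" (len 20), cursors c4@6 c1@10 c2@15 c3@20, authorship ..41441.1122.2233.33
Authorship (.=original, N=cursor N): . . 4 1 4 4 1 . 1 1 2 2 . 2 2 3 3 . 3 3
Index 5: author = 4

Answer: cursor 4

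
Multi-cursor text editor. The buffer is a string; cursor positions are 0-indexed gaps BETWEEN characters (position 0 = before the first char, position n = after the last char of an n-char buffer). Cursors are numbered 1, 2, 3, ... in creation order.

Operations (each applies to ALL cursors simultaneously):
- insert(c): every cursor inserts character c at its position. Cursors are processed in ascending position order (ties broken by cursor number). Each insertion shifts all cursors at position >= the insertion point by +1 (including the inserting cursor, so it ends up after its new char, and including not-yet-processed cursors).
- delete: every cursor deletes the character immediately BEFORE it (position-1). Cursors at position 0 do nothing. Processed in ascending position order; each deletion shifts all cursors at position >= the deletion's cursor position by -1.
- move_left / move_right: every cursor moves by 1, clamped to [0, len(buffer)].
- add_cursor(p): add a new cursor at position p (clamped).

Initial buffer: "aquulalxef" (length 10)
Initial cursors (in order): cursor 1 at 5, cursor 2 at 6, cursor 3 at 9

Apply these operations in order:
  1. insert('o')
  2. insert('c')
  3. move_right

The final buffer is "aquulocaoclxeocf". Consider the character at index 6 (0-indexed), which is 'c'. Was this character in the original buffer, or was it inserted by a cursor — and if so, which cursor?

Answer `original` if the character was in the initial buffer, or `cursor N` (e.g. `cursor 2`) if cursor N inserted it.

Answer: cursor 1

Derivation:
After op 1 (insert('o')): buffer="aquuloaolxeof" (len 13), cursors c1@6 c2@8 c3@12, authorship .....1.2...3.
After op 2 (insert('c')): buffer="aquulocaoclxeocf" (len 16), cursors c1@7 c2@10 c3@15, authorship .....11.22...33.
After op 3 (move_right): buffer="aquulocaoclxeocf" (len 16), cursors c1@8 c2@11 c3@16, authorship .....11.22...33.
Authorship (.=original, N=cursor N): . . . . . 1 1 . 2 2 . . . 3 3 .
Index 6: author = 1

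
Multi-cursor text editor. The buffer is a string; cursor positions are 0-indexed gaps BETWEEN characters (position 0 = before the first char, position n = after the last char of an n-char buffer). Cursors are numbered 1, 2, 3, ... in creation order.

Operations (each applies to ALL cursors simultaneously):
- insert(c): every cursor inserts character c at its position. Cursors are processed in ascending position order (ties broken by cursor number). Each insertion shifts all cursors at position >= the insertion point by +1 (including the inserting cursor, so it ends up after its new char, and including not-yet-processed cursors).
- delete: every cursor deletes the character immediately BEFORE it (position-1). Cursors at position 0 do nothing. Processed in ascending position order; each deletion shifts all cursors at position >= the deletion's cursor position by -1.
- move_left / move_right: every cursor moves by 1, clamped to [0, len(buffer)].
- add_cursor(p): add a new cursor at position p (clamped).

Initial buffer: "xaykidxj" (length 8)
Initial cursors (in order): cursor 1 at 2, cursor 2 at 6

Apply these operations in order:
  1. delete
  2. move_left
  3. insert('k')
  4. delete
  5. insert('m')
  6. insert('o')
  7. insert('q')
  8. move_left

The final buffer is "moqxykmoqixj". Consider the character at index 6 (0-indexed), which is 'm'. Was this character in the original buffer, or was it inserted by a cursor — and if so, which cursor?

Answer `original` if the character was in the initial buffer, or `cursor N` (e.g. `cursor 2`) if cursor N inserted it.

After op 1 (delete): buffer="xykixj" (len 6), cursors c1@1 c2@4, authorship ......
After op 2 (move_left): buffer="xykixj" (len 6), cursors c1@0 c2@3, authorship ......
After op 3 (insert('k')): buffer="kxykkixj" (len 8), cursors c1@1 c2@5, authorship 1...2...
After op 4 (delete): buffer="xykixj" (len 6), cursors c1@0 c2@3, authorship ......
After op 5 (insert('m')): buffer="mxykmixj" (len 8), cursors c1@1 c2@5, authorship 1...2...
After op 6 (insert('o')): buffer="moxykmoixj" (len 10), cursors c1@2 c2@7, authorship 11...22...
After op 7 (insert('q')): buffer="moqxykmoqixj" (len 12), cursors c1@3 c2@9, authorship 111...222...
After op 8 (move_left): buffer="moqxykmoqixj" (len 12), cursors c1@2 c2@8, authorship 111...222...
Authorship (.=original, N=cursor N): 1 1 1 . . . 2 2 2 . . .
Index 6: author = 2

Answer: cursor 2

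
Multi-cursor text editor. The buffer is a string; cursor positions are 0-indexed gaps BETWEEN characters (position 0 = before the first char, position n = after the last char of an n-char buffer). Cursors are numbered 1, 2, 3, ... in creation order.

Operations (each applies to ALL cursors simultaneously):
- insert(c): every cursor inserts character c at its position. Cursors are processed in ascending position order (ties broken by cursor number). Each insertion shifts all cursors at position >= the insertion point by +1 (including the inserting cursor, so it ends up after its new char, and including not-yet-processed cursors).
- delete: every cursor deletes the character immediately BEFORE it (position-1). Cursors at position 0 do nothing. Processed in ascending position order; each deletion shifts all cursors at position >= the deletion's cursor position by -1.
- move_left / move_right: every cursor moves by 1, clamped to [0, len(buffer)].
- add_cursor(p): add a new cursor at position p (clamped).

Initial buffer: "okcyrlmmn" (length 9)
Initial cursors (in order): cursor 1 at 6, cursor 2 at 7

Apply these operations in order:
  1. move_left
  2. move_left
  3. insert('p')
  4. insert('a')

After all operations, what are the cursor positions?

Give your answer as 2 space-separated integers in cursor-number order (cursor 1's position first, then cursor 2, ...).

Answer: 6 9

Derivation:
After op 1 (move_left): buffer="okcyrlmmn" (len 9), cursors c1@5 c2@6, authorship .........
After op 2 (move_left): buffer="okcyrlmmn" (len 9), cursors c1@4 c2@5, authorship .........
After op 3 (insert('p')): buffer="okcyprplmmn" (len 11), cursors c1@5 c2@7, authorship ....1.2....
After op 4 (insert('a')): buffer="okcyparpalmmn" (len 13), cursors c1@6 c2@9, authorship ....11.22....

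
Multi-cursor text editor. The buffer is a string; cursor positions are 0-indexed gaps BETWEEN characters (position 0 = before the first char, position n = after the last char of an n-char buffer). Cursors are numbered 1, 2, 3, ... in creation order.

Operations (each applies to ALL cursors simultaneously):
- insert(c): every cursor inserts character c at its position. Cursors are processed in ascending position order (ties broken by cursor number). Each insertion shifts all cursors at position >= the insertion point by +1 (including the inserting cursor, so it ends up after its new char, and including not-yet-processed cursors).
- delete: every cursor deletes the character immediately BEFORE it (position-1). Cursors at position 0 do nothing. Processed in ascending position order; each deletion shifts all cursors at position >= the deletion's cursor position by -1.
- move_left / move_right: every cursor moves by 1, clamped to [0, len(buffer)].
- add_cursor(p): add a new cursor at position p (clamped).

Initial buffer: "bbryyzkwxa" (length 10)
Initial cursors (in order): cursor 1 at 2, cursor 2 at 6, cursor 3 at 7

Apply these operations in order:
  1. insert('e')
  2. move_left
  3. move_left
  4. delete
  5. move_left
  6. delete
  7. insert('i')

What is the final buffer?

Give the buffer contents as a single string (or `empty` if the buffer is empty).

After op 1 (insert('e')): buffer="bberyyzekewxa" (len 13), cursors c1@3 c2@8 c3@10, authorship ..1....2.3...
After op 2 (move_left): buffer="bberyyzekewxa" (len 13), cursors c1@2 c2@7 c3@9, authorship ..1....2.3...
After op 3 (move_left): buffer="bberyyzekewxa" (len 13), cursors c1@1 c2@6 c3@8, authorship ..1....2.3...
After op 4 (delete): buffer="beryzkewxa" (len 10), cursors c1@0 c2@4 c3@5, authorship .1....3...
After op 5 (move_left): buffer="beryzkewxa" (len 10), cursors c1@0 c2@3 c3@4, authorship .1....3...
After op 6 (delete): buffer="bezkewxa" (len 8), cursors c1@0 c2@2 c3@2, authorship .1..3...
After op 7 (insert('i')): buffer="ibeiizkewxa" (len 11), cursors c1@1 c2@5 c3@5, authorship 1.123..3...

Answer: ibeiizkewxa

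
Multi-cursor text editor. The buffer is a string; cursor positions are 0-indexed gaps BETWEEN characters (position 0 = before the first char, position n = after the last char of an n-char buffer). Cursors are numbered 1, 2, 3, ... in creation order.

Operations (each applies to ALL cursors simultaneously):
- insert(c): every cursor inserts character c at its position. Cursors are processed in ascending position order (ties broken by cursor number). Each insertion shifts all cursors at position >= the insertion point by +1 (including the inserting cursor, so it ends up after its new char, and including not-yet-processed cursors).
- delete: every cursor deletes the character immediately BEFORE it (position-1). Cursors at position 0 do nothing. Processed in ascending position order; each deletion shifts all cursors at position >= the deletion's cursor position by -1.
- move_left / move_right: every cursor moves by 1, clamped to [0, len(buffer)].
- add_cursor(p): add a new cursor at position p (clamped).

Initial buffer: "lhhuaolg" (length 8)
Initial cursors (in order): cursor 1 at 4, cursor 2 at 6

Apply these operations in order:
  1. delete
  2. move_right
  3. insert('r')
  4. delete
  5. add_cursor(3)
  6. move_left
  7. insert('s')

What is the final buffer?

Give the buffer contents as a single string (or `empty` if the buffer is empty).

Answer: lhshsaslg

Derivation:
After op 1 (delete): buffer="lhhalg" (len 6), cursors c1@3 c2@4, authorship ......
After op 2 (move_right): buffer="lhhalg" (len 6), cursors c1@4 c2@5, authorship ......
After op 3 (insert('r')): buffer="lhharlrg" (len 8), cursors c1@5 c2@7, authorship ....1.2.
After op 4 (delete): buffer="lhhalg" (len 6), cursors c1@4 c2@5, authorship ......
After op 5 (add_cursor(3)): buffer="lhhalg" (len 6), cursors c3@3 c1@4 c2@5, authorship ......
After op 6 (move_left): buffer="lhhalg" (len 6), cursors c3@2 c1@3 c2@4, authorship ......
After op 7 (insert('s')): buffer="lhshsaslg" (len 9), cursors c3@3 c1@5 c2@7, authorship ..3.1.2..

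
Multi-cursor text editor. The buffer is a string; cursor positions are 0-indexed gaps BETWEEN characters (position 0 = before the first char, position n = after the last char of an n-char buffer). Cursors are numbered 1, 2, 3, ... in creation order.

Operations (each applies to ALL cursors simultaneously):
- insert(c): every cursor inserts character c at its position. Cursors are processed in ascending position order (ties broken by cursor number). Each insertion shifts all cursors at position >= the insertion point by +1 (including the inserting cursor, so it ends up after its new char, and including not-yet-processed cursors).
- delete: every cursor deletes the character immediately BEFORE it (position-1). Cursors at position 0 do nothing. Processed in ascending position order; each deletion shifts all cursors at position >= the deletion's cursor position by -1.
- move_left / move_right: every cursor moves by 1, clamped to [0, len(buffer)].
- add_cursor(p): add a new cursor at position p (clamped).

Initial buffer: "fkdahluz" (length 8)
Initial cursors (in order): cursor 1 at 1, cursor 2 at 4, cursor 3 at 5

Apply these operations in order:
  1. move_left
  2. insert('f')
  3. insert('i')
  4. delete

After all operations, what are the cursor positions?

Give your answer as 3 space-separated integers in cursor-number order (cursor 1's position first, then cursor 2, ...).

After op 1 (move_left): buffer="fkdahluz" (len 8), cursors c1@0 c2@3 c3@4, authorship ........
After op 2 (insert('f')): buffer="ffkdfafhluz" (len 11), cursors c1@1 c2@5 c3@7, authorship 1...2.3....
After op 3 (insert('i')): buffer="fifkdfiafihluz" (len 14), cursors c1@2 c2@7 c3@10, authorship 11...22.33....
After op 4 (delete): buffer="ffkdfafhluz" (len 11), cursors c1@1 c2@5 c3@7, authorship 1...2.3....

Answer: 1 5 7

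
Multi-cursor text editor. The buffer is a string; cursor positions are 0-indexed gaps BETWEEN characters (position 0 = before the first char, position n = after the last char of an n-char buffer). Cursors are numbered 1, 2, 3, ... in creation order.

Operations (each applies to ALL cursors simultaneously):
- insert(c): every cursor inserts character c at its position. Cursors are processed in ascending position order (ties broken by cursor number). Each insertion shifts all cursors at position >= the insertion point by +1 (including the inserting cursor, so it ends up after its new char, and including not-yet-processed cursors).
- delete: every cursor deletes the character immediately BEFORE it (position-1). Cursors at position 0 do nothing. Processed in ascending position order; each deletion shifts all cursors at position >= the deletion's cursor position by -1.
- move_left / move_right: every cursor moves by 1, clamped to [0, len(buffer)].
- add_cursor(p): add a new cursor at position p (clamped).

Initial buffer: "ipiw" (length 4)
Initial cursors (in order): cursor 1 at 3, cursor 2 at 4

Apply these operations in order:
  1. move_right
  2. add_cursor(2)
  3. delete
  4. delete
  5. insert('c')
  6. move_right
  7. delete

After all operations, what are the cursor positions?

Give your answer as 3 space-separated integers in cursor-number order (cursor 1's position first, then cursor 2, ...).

Answer: 0 0 0

Derivation:
After op 1 (move_right): buffer="ipiw" (len 4), cursors c1@4 c2@4, authorship ....
After op 2 (add_cursor(2)): buffer="ipiw" (len 4), cursors c3@2 c1@4 c2@4, authorship ....
After op 3 (delete): buffer="i" (len 1), cursors c1@1 c2@1 c3@1, authorship .
After op 4 (delete): buffer="" (len 0), cursors c1@0 c2@0 c3@0, authorship 
After op 5 (insert('c')): buffer="ccc" (len 3), cursors c1@3 c2@3 c3@3, authorship 123
After op 6 (move_right): buffer="ccc" (len 3), cursors c1@3 c2@3 c3@3, authorship 123
After op 7 (delete): buffer="" (len 0), cursors c1@0 c2@0 c3@0, authorship 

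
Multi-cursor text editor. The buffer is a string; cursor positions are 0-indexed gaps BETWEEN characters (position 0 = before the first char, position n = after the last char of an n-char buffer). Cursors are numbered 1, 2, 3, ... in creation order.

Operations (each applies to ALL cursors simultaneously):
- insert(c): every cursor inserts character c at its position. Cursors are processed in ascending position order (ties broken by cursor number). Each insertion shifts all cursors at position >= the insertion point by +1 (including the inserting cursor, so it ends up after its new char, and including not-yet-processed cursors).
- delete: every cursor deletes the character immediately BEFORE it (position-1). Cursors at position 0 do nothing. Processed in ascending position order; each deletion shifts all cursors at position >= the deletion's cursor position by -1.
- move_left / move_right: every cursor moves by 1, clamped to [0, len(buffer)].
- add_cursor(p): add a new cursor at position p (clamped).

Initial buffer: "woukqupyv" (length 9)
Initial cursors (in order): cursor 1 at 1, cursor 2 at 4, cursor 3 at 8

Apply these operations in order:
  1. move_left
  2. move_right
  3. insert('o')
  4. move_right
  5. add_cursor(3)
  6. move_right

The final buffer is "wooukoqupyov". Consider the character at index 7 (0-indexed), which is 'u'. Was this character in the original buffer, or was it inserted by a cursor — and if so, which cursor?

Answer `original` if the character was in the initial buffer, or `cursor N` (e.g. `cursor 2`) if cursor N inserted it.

Answer: original

Derivation:
After op 1 (move_left): buffer="woukqupyv" (len 9), cursors c1@0 c2@3 c3@7, authorship .........
After op 2 (move_right): buffer="woukqupyv" (len 9), cursors c1@1 c2@4 c3@8, authorship .........
After op 3 (insert('o')): buffer="wooukoqupyov" (len 12), cursors c1@2 c2@6 c3@11, authorship .1...2....3.
After op 4 (move_right): buffer="wooukoqupyov" (len 12), cursors c1@3 c2@7 c3@12, authorship .1...2....3.
After op 5 (add_cursor(3)): buffer="wooukoqupyov" (len 12), cursors c1@3 c4@3 c2@7 c3@12, authorship .1...2....3.
After op 6 (move_right): buffer="wooukoqupyov" (len 12), cursors c1@4 c4@4 c2@8 c3@12, authorship .1...2....3.
Authorship (.=original, N=cursor N): . 1 . . . 2 . . . . 3 .
Index 7: author = original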